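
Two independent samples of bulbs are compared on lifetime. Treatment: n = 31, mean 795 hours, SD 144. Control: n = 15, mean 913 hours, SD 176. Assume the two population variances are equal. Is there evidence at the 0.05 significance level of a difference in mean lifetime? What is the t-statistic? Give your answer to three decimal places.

Let group 1 = treatment, group 2 = control. H0: μ_1 = μ_2; H1: μ_1 ≠ μ_2 (two-sample pooled-variance t-test, two-sided).
s_p² = [(31−1)·144² + (15−1)·176²]/(31+15−2) = 23994.2
t = (795 − 913)/√[23994.2·(1/31 + 1/15)] = -2.422
df = n₁ + n₂ − 2 = 44
Two-sided p-value ≈ 0.0196
Since p ≈ 0.0196 < α = 0.05, reject H0; the evidence is statistically significant.

-2.422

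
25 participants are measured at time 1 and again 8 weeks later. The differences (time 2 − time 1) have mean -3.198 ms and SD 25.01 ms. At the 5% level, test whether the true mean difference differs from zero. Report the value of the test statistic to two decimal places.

H0: μ_d = 0; H1: μ_d ≠ 0 (paired t-test on the differences, two-sided).
t = d̄/(s_d/√n) = -3.198/(25.01/√25) = -0.64
df = n − 1 = 24
Two-sided p-value ≈ 0.529
Since p ≈ 0.529 > α = 0.05, fail to reject H0; the evidence is not statistically significant.

-0.64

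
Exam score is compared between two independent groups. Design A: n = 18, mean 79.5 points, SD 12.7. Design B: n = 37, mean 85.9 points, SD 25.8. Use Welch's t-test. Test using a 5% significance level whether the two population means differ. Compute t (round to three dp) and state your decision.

t = -1.233; fail to reject H0

Let group 1 = design A, group 2 = design B. H0: μ_1 = μ_2; H1: μ_1 ≠ μ_2 (Welch's two-sample t-test, two-sided).
t = (x̄_1 − x̄_2)/√(s_1²/n_1 + s_2²/n_2) = (79.5 − 85.9)/√(12.7²/18 + 25.8²/37) = -1.233
Welch–Satterthwaite df ≈ 52.97
Two-sided p-value ≈ 0.2231
Since p ≈ 0.2231 > α = 0.05, fail to reject H0; the data do not provide sufficient evidence against H0.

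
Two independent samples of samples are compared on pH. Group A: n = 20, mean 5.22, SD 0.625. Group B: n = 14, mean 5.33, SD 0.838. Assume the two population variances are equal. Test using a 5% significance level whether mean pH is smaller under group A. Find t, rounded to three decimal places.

-0.439

Let group 1 = group A, group 2 = group B. H0: μ_1 = μ_2; H1: μ_1 < μ_2 (two-sample pooled-variance t-test, left-tailed).
s_p² = [(20−1)·0.625² + (14−1)·0.838²]/(20+14−2) = 0.51722
t = (5.22 − 5.33)/√[0.51722·(1/20 + 1/14)] = -0.439
df = n₁ + n₂ − 2 = 32
p-value = P(T ≤ -0.439) ≈ 0.3318
Since p ≈ 0.3318 > α = 0.05, fail to reject H0; the data do not provide sufficient evidence against H0.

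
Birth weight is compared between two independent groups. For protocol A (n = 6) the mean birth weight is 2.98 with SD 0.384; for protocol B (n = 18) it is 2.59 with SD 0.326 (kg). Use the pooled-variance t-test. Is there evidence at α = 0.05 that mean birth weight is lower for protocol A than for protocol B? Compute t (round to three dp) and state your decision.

t = 2.433; fail to reject H0

Let group 1 = protocol A, group 2 = protocol B. H0: μ_1 = μ_2; H1: μ_1 < μ_2 (two-sample pooled-variance t-test, left-tailed).
s_p² = [(6−1)·0.384² + (18−1)·0.326²]/(6+18−2) = 0.115635
t = (2.98 − 2.59)/√[0.115635·(1/6 + 1/18)] = 2.433
df = n₁ + n₂ − 2 = 22
p-value = P(T ≤ 2.433) ≈ 0.988
Since p ≈ 0.988 > α = 0.05, fail to reject H0; the data do not provide sufficient evidence against H0.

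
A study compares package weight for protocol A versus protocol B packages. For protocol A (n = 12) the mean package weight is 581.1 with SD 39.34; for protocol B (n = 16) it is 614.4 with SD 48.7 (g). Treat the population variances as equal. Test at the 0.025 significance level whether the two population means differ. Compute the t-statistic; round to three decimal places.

Let group 1 = protocol A, group 2 = protocol B. H0: μ_1 = μ_2; H1: μ_1 ≠ μ_2 (two-sample pooled-variance t-test, two-sided).
s_p² = [(12−1)·39.34² + (16−1)·48.7²]/(12+16−2) = 2023.05
t = (581.1 − 614.4)/√[2023.05·(1/12 + 1/16)] = -1.939
df = n₁ + n₂ − 2 = 26
Two-sided p-value ≈ 0.063
Since p ≈ 0.063 > α = 0.025, fail to reject H0; the data do not provide sufficient evidence against H0.

-1.939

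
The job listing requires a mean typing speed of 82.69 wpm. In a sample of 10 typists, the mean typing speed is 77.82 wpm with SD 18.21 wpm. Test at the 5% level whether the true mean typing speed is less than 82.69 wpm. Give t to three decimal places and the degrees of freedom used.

t = -0.846, df = 9

H0: μ = 82.69; H1: μ < 82.69 (one-sample t-test, left-tailed).
t = (x̄ − μ₀)/(s/√n) = (77.82 − 82.69)/(18.21/√10) = -0.846
df = n − 1 = 9
p-value = P(T ≤ -0.846) ≈ 0.2098
Since p ≈ 0.2098 > α = 0.05, fail to reject H0; the evidence is not statistically significant.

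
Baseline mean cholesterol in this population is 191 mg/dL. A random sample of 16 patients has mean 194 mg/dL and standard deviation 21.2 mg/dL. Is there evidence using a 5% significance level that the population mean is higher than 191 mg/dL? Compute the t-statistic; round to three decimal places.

H0: μ = 191; H1: μ > 191 (one-sample t-test, right-tailed).
t = (x̄ − μ₀)/(s/√n) = (194 − 191)/(21.2/√16) = 0.566
df = n − 1 = 15
p-value = P(T ≥ 0.566) ≈ 0.290
Since p ≈ 0.290 > α = 0.05, fail to reject H0; the evidence is not statistically significant.

0.566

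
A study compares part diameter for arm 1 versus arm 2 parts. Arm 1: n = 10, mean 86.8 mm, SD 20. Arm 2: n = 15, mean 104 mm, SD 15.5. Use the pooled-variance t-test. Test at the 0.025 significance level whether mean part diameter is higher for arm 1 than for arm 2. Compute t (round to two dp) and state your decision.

t = -2.42; fail to reject H0

Let group 1 = arm 1, group 2 = arm 2. H0: μ_1 = μ_2; H1: μ_1 > μ_2 (two-sample pooled-variance t-test, right-tailed).
s_p² = [(10−1)·20² + (15−1)·15.5²]/(10+15−2) = 302.761
t = (86.8 − 104)/√[302.761·(1/10 + 1/15)] = -2.42
df = n₁ + n₂ − 2 = 23
p-value = P(T ≥ -2.42) ≈ 0.9881
Since p ≈ 0.9881 > α = 0.025, fail to reject H0; the data do not provide sufficient evidence against H0.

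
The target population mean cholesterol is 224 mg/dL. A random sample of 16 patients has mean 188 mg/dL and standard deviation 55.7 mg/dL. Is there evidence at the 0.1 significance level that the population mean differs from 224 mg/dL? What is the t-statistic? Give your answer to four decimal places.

H0: μ = 224; H1: μ ≠ 224 (one-sample t-test, two-sided).
t = (x̄ − μ₀)/(s/√n) = (188 − 224)/(55.7/√16) = -2.5853
df = n − 1 = 15
Two-sided p-value ≈ 0.021
Since p ≈ 0.021 < α = 0.1, reject H0; the evidence is statistically significant.

-2.5853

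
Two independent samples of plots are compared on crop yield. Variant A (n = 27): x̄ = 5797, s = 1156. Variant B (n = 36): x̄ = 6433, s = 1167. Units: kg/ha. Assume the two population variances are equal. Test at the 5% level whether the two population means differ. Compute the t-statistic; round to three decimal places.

Let group 1 = variant A, group 2 = variant B. H0: μ_1 = μ_2; H1: μ_1 ≠ μ_2 (two-sample pooled-variance t-test, two-sided).
s_p² = [(27−1)·1156² + (36−1)·1167²]/(27+36−2) = 1351000
t = (5797 − 6433)/√[1351000·(1/27 + 1/36)] = -2.149
df = n₁ + n₂ − 2 = 61
Two-sided p-value ≈ 0.0356
Since p ≈ 0.0356 < α = 0.05, reject H0; the data support H1.

-2.149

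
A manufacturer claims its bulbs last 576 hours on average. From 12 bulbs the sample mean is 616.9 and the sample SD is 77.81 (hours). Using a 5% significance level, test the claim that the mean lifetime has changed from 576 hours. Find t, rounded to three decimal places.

1.821

H0: μ = 576; H1: μ ≠ 576 (one-sample t-test, two-sided).
t = (x̄ − μ₀)/(s/√n) = (616.9 − 576)/(77.81/√12) = 1.821
df = n − 1 = 11
Two-sided p-value ≈ 0.0959
Since p ≈ 0.0959 > α = 0.05, fail to reject H0; the evidence is not statistically significant.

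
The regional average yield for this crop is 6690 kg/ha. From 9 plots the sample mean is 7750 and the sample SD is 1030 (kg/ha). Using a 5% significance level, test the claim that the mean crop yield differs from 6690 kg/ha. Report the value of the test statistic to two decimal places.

3.09

H0: μ = 6690; H1: μ ≠ 6690 (one-sample t-test, two-sided).
t = (x̄ − μ₀)/(s/√n) = (7750 − 6690)/(1030/√9) = 3.09
df = n − 1 = 8
Two-sided p-value ≈ 0.015
Since p ≈ 0.015 < α = 0.05, reject H0; the data support H1.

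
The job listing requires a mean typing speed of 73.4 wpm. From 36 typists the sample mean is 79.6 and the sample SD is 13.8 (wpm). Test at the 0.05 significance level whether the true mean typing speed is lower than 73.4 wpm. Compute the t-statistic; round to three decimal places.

H0: μ = 73.4; H1: μ < 73.4 (one-sample t-test, left-tailed).
t = (x̄ − μ₀)/(s/√n) = (79.6 − 73.4)/(13.8/√36) = 2.696
df = n − 1 = 35
p-value = P(T ≤ 2.696) ≈ 0.995
Since p ≈ 0.995 > α = 0.05, fail to reject H0; the data do not provide sufficient evidence against H0.

2.696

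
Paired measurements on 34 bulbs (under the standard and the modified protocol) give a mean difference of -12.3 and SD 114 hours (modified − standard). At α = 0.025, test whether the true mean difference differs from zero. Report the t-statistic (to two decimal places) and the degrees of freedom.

H0: μ_d = 0; H1: μ_d ≠ 0 (paired t-test on the differences, two-sided).
t = d̄/(s_d/√n) = -12.3/(114/√34) = -0.63
df = n − 1 = 33
Two-sided p-value ≈ 0.534
Since p ≈ 0.534 > α = 0.025, fail to reject H0; the evidence is not statistically significant.

t = -0.63, df = 33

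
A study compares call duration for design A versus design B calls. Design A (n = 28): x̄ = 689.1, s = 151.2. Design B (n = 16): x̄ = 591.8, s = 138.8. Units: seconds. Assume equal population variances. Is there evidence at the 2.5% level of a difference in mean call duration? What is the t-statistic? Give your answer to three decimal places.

2.114

Let group 1 = design A, group 2 = design B. H0: μ_1 = μ_2; H1: μ_1 ≠ μ_2 (two-sample pooled-variance t-test, two-sided).
s_p² = [(28−1)·151.2² + (16−1)·138.8²]/(28+16−2) = 21577.2
t = (689.1 − 591.8)/√[21577.2·(1/28 + 1/16)] = 2.114
df = n₁ + n₂ − 2 = 42
Two-sided p-value ≈ 0.0405
Since p ≈ 0.0405 > α = 0.025, fail to reject H0; the evidence is not statistically significant.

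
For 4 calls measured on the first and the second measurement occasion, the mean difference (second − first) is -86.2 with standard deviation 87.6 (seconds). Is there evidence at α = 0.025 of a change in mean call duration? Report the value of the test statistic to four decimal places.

-1.9680

H0: μ_d = 0; H1: μ_d ≠ 0 (paired t-test on the differences, two-sided).
t = d̄/(s_d/√n) = -86.2/(87.6/√4) = -1.9680
df = n − 1 = 3
Two-sided p-value ≈ 0.144
Since p ≈ 0.144 > α = 0.025, fail to reject H0; the evidence is not statistically significant.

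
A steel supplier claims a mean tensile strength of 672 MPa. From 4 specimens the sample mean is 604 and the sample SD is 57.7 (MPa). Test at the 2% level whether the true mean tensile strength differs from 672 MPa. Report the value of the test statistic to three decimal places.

H0: μ = 672; H1: μ ≠ 672 (one-sample t-test, two-sided).
t = (x̄ − μ₀)/(s/√n) = (604 − 672)/(57.7/√4) = -2.357
df = n − 1 = 3
Two-sided p-value ≈ 0.100
Since p ≈ 0.100 > α = 0.02, fail to reject H0; the evidence is not statistically significant.

-2.357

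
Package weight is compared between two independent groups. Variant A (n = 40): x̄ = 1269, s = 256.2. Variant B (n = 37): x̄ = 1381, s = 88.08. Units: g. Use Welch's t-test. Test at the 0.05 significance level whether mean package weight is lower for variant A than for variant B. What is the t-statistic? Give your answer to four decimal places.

-2.6035

Let group 1 = variant A, group 2 = variant B. H0: μ_1 = μ_2; H1: μ_1 < μ_2 (Welch's two-sample t-test, left-tailed).
t = (x̄_1 − x̄_2)/√(s_1²/n_1 + s_2²/n_2) = (1269 − 1381)/√(256.2²/40 + 88.08²/37) = -2.6035
Welch–Satterthwaite df ≈ 48.74
p-value = P(T ≤ -2.6035) ≈ 0.006
Since p ≈ 0.006 < α = 0.05, reject H0; the evidence is statistically significant.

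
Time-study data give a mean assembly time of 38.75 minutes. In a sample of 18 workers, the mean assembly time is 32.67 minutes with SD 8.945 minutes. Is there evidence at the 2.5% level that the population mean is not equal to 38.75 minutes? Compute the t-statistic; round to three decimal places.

-2.884

H0: μ = 38.75; H1: μ ≠ 38.75 (one-sample t-test, two-sided).
t = (x̄ − μ₀)/(s/√n) = (32.67 − 38.75)/(8.945/√18) = -2.884
df = n − 1 = 17
Two-sided p-value ≈ 0.0103
Since p ≈ 0.0103 < α = 0.025, reject H0; the data support H1.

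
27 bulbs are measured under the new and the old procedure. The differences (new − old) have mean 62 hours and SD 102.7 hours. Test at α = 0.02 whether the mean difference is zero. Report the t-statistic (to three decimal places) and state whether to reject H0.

H0: μ_d = 0; H1: μ_d ≠ 0 (paired t-test on the differences, two-sided).
t = d̄/(s_d/√n) = 62/(102.7/√27) = 3.137
df = n − 1 = 26
Two-sided p-value ≈ 0.0042
Since p ≈ 0.0042 < α = 0.02, reject H0; the data support H1.

t = 3.137; reject H0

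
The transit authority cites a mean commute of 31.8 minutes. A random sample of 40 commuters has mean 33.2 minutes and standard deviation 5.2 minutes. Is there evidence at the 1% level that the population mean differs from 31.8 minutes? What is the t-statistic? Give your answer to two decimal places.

H0: μ = 31.8; H1: μ ≠ 31.8 (one-sample t-test, two-sided).
t = (x̄ − μ₀)/(s/√n) = (33.2 − 31.8)/(5.2/√40) = 1.70
df = n − 1 = 39
Two-sided p-value ≈ 0.0966
Since p ≈ 0.0966 > α = 0.01, fail to reject H0; the data do not provide sufficient evidence against H0.

1.70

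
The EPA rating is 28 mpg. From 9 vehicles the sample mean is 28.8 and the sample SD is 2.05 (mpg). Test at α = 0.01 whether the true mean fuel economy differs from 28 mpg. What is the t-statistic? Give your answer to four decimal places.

1.1707

H0: μ = 28; H1: μ ≠ 28 (one-sample t-test, two-sided).
t = (x̄ − μ₀)/(s/√n) = (28.8 − 28)/(2.05/√9) = 1.1707
df = n − 1 = 8
Two-sided p-value ≈ 0.2754
Since p ≈ 0.2754 > α = 0.01, fail to reject H0; the data do not provide sufficient evidence against H0.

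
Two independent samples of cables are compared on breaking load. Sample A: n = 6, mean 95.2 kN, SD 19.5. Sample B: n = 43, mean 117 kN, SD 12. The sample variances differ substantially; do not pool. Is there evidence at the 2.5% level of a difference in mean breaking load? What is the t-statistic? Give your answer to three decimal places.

Let group 1 = sample A, group 2 = sample B. H0: μ_1 = μ_2; H1: μ_1 ≠ μ_2 (Welch's two-sample t-test, two-sided).
t = (x̄_1 − x̄_2)/√(s_1²/n_1 + s_2²/n_2) = (95.2 − 117)/√(19.5²/6 + 12²/43) = -2.669
Welch–Satterthwaite df ≈ 5.54
Two-sided p-value ≈ 0.040
Since p ≈ 0.040 > α = 0.025, fail to reject H0; the evidence is not statistically significant.

-2.669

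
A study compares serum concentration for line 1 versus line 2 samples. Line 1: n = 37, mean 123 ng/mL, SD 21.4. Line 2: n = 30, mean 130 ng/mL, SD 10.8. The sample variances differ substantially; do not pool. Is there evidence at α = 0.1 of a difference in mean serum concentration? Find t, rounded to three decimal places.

-1.736

Let group 1 = line 1, group 2 = line 2. H0: μ_1 = μ_2; H1: μ_1 ≠ μ_2 (Welch's two-sample t-test, two-sided).
t = (x̄_1 − x̄_2)/√(s_1²/n_1 + s_2²/n_2) = (123 − 130)/√(21.4²/37 + 10.8²/30) = -1.736
Welch–Satterthwaite df ≈ 55.38
Two-sided p-value ≈ 0.0882
Since p ≈ 0.0882 < α = 0.1, reject H0; the evidence is statistically significant.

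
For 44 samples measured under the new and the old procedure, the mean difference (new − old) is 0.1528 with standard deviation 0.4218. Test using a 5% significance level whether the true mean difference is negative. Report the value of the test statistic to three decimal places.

2.403

H0: μ_d = 0; H1: μ_d < 0 (paired t-test on the differences, left-tailed).
t = d̄/(s_d/√n) = 0.1528/(0.4218/√44) = 2.403
df = n − 1 = 43
p-value = P(T ≤ 2.403) ≈ 0.9897
Since p ≈ 0.9897 > α = 0.05, fail to reject H0; the data do not provide sufficient evidence against H0.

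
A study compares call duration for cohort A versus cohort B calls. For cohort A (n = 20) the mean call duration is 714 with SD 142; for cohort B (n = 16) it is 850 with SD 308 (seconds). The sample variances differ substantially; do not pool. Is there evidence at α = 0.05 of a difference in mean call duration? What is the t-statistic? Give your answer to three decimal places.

Let group 1 = cohort A, group 2 = cohort B. H0: μ_1 = μ_2; H1: μ_1 ≠ μ_2 (Welch's two-sample t-test, two-sided).
t = (x̄_1 − x̄_2)/√(s_1²/n_1 + s_2²/n_2) = (714 − 850)/√(142²/20 + 308²/16) = -1.633
Welch–Satterthwaite df ≈ 20.08
Two-sided p-value ≈ 0.1181
Since p ≈ 0.1181 > α = 0.05, fail to reject H0; the evidence is not statistically significant.

-1.633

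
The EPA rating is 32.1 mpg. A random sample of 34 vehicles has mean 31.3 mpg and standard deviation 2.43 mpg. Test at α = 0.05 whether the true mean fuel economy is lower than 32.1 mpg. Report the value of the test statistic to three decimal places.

-1.920

H0: μ = 32.1; H1: μ < 32.1 (one-sample t-test, left-tailed).
t = (x̄ − μ₀)/(s/√n) = (31.3 − 32.1)/(2.43/√34) = -1.920
df = n − 1 = 33
p-value = P(T ≤ -1.920) ≈ 0.032
Since p ≈ 0.032 < α = 0.05, reject H0; the evidence is statistically significant.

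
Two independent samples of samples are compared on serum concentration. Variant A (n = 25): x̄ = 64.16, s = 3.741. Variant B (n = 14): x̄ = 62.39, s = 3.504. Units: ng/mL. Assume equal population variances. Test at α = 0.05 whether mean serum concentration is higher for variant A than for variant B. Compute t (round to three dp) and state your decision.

t = 1.449; fail to reject H0

Let group 1 = variant A, group 2 = variant B. H0: μ_1 = μ_2; H1: μ_1 > μ_2 (two-sample pooled-variance t-test, right-tailed).
s_p² = [(25−1)·3.741² + (14−1)·3.504²]/(25+14−2) = 13.3918
t = (64.16 − 62.39)/√[13.3918·(1/25 + 1/14)] = 1.449
df = n₁ + n₂ − 2 = 37
p-value = P(T ≥ 1.449) ≈ 0.078
Since p ≈ 0.078 > α = 0.05, fail to reject H0; the evidence is not statistically significant.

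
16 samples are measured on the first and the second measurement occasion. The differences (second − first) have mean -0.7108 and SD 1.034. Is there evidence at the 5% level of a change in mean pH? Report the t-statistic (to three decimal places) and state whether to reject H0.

H0: μ_d = 0; H1: μ_d ≠ 0 (paired t-test on the differences, two-sided).
t = d̄/(s_d/√n) = -0.7108/(1.034/√16) = -2.750
df = n − 1 = 15
Two-sided p-value ≈ 0.0149
Since p ≈ 0.0149 < α = 0.05, reject H0; the data support H1.

t = -2.750; reject H0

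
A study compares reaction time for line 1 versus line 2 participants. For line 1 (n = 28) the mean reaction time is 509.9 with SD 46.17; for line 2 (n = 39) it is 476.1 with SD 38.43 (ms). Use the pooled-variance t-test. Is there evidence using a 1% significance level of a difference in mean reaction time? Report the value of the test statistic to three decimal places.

3.263

Let group 1 = line 1, group 2 = line 2. H0: μ_1 = μ_2; H1: μ_1 ≠ μ_2 (two-sample pooled-variance t-test, two-sided).
s_p² = [(28−1)·46.17² + (39−1)·38.43²]/(28+39−2) = 1748.86
t = (509.9 − 476.1)/√[1748.86·(1/28 + 1/39)] = 3.263
df = n₁ + n₂ − 2 = 65
Two-sided p-value ≈ 0.0018
Since p ≈ 0.0018 < α = 0.01, reject H0; the evidence is statistically significant.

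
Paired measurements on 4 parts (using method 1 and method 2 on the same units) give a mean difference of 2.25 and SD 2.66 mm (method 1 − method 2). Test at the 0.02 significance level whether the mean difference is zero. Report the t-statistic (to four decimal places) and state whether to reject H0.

t = 1.6917; fail to reject H0

H0: μ_d = 0; H1: μ_d ≠ 0 (paired t-test on the differences, two-sided).
t = d̄/(s_d/√n) = 2.25/(2.66/√4) = 1.6917
df = n − 1 = 3
Two-sided p-value ≈ 0.1893
Since p ≈ 0.1893 > α = 0.02, fail to reject H0; the data do not provide sufficient evidence against H0.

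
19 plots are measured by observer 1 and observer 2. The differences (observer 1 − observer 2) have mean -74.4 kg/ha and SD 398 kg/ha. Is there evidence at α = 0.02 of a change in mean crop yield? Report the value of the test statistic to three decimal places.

H0: μ_d = 0; H1: μ_d ≠ 0 (paired t-test on the differences, two-sided).
t = d̄/(s_d/√n) = -74.4/(398/√19) = -0.815
df = n − 1 = 18
Two-sided p-value ≈ 0.426
Since p ≈ 0.426 > α = 0.02, fail to reject H0; the evidence is not statistically significant.

-0.815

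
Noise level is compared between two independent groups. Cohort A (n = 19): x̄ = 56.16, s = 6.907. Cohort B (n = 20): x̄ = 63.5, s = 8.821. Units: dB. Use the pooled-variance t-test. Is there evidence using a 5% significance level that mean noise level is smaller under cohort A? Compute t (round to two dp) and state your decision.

t = -2.88; reject H0

Let group 1 = cohort A, group 2 = cohort B. H0: μ_1 = μ_2; H1: μ_1 < μ_2 (two-sample pooled-variance t-test, left-tailed).
s_p² = [(19−1)·6.907² + (20−1)·8.821²]/(19+20−2) = 63.1651
t = (56.16 − 63.5)/√[63.1651·(1/19 + 1/20)] = -2.88
df = n₁ + n₂ − 2 = 37
p-value = P(T ≤ -2.88) ≈ 0.0033
Since p ≈ 0.0033 < α = 0.05, reject H0; the evidence is statistically significant.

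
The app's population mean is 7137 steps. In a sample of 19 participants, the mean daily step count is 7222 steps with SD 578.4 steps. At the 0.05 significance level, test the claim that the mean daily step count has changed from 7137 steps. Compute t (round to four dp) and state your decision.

t = 0.6406; fail to reject H0

H0: μ = 7137; H1: μ ≠ 7137 (one-sample t-test, two-sided).
t = (x̄ − μ₀)/(s/√n) = (7222 − 7137)/(578.4/√19) = 0.6406
df = n − 1 = 18
Two-sided p-value ≈ 0.5299
Since p ≈ 0.5299 > α = 0.05, fail to reject H0; the evidence is not statistically significant.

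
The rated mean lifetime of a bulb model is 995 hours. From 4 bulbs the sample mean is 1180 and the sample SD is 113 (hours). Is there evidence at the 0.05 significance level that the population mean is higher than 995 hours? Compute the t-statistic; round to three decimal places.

H0: μ = 995; H1: μ > 995 (one-sample t-test, right-tailed).
t = (x̄ − μ₀)/(s/√n) = (1180 − 995)/(113/√4) = 3.274
df = n − 1 = 3
p-value = P(T ≥ 3.274) ≈ 0.0233
Since p ≈ 0.0233 < α = 0.05, reject H0; the evidence is statistically significant.

3.274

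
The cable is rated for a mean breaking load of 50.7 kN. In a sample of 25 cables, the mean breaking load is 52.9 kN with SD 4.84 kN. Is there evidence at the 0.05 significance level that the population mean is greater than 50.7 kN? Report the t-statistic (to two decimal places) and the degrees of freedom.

t = 2.27, df = 24

H0: μ = 50.7; H1: μ > 50.7 (one-sample t-test, right-tailed).
t = (x̄ − μ₀)/(s/√n) = (52.9 − 50.7)/(4.84/√25) = 2.27
df = n − 1 = 24
p-value = P(T ≥ 2.27) ≈ 0.0161
Since p ≈ 0.0161 < α = 0.05, reject H0; the data support H1.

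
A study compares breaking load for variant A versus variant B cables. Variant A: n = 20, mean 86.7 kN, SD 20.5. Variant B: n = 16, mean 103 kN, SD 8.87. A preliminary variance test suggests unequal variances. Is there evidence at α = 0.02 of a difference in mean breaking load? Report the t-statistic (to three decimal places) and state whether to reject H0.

t = -3.201; reject H0

Let group 1 = variant A, group 2 = variant B. H0: μ_1 = μ_2; H1: μ_1 ≠ μ_2 (Welch's two-sample t-test, two-sided).
t = (x̄_1 − x̄_2)/√(s_1²/n_1 + s_2²/n_2) = (86.7 − 103)/√(20.5²/20 + 8.87²/16) = -3.201
Welch–Satterthwaite df ≈ 27.06
Two-sided p-value ≈ 0.0035
Since p ≈ 0.0035 < α = 0.02, reject H0; the data support H1.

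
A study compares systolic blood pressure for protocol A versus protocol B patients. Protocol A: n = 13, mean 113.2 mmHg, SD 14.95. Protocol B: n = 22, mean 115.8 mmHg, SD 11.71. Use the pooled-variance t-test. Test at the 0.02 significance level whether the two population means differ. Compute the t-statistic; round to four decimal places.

-0.5725

Let group 1 = protocol A, group 2 = protocol B. H0: μ_1 = μ_2; H1: μ_1 ≠ μ_2 (two-sample pooled-variance t-test, two-sided).
s_p² = [(13−1)·14.95² + (22−1)·11.71²]/(13+22−2) = 168.534
t = (113.2 − 115.8)/√[168.534·(1/13 + 1/22)] = -0.5725
df = n₁ + n₂ − 2 = 33
Two-sided p-value ≈ 0.571
Since p ≈ 0.571 > α = 0.02, fail to reject H0; the evidence is not statistically significant.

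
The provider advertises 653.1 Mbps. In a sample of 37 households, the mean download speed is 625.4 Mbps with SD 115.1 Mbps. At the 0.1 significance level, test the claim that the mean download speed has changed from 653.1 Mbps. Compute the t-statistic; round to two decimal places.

H0: μ = 653.1; H1: μ ≠ 653.1 (one-sample t-test, two-sided).
t = (x̄ − μ₀)/(s/√n) = (625.4 − 653.1)/(115.1/√37) = -1.46
df = n − 1 = 36
Two-sided p-value ≈ 0.1519
Since p ≈ 0.1519 > α = 0.1, fail to reject H0; the data do not provide sufficient evidence against H0.

-1.46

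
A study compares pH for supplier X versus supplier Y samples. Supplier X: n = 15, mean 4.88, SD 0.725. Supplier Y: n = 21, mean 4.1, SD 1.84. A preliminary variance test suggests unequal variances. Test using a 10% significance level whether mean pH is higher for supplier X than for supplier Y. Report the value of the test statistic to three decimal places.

1.761

Let group 1 = supplier X, group 2 = supplier Y. H0: μ_1 = μ_2; H1: μ_1 > μ_2 (Welch's two-sample t-test, right-tailed).
t = (x̄_1 − x̄_2)/√(s_1²/n_1 + s_2²/n_2) = (4.88 − 4.1)/√(0.725²/15 + 1.84²/21) = 1.761
Welch–Satterthwaite df ≈ 27.77
p-value = P(T ≥ 1.761) ≈ 0.045
Since p ≈ 0.045 < α = 0.1, reject H0; the data support H1.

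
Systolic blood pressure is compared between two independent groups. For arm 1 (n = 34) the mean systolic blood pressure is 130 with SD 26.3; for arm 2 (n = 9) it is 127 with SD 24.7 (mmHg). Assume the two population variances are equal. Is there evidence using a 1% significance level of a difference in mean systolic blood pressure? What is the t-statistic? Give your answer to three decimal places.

0.308

Let group 1 = arm 1, group 2 = arm 2. H0: μ_1 = μ_2; H1: μ_1 ≠ μ_2 (two-sample pooled-variance t-test, two-sided).
s_p² = [(34−1)·26.3² + (9−1)·24.7²]/(34+9−2) = 675.768
t = (130 − 127)/√[675.768·(1/34 + 1/9)] = 0.308
df = n₁ + n₂ − 2 = 41
Two-sided p-value ≈ 0.760
Since p ≈ 0.760 > α = 0.01, fail to reject H0; the evidence is not statistically significant.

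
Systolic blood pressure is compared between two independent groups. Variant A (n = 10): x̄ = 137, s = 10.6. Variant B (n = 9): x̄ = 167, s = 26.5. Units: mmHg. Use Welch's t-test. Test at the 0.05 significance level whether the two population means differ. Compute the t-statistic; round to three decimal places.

Let group 1 = variant A, group 2 = variant B. H0: μ_1 = μ_2; H1: μ_1 ≠ μ_2 (Welch's two-sample t-test, two-sided).
t = (x̄_1 − x̄_2)/√(s_1²/n_1 + s_2²/n_2) = (137 − 167)/√(10.6²/10 + 26.5²/9) = -3.175
Welch–Satterthwaite df ≈ 10.28
Two-sided p-value ≈ 0.010
Since p ≈ 0.010 < α = 0.05, reject H0; the data support H1.

-3.175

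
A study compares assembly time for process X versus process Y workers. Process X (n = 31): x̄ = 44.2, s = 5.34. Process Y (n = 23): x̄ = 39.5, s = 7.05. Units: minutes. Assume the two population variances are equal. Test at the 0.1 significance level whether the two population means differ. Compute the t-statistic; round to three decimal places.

Let group 1 = process X, group 2 = process Y. H0: μ_1 = μ_2; H1: μ_1 ≠ μ_2 (two-sample pooled-variance t-test, two-sided).
s_p² = [(31−1)·5.34² + (23−1)·7.05²]/(31+23−2) = 37.4793
t = (44.2 − 39.5)/√[37.4793·(1/31 + 1/23)] = 2.790
df = n₁ + n₂ − 2 = 52
Two-sided p-value ≈ 0.0074
Since p ≈ 0.0074 < α = 0.1, reject H0; the data support H1.

2.790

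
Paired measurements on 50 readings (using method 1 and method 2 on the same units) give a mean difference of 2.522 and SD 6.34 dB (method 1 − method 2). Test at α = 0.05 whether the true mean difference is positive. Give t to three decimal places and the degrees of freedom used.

H0: μ_d = 0; H1: μ_d > 0 (paired t-test on the differences, right-tailed).
t = d̄/(s_d/√n) = 2.522/(6.34/√50) = 2.813
df = n − 1 = 49
p-value = P(T ≥ 2.813) ≈ 0.004
Since p ≈ 0.004 < α = 0.05, reject H0; the evidence is statistically significant.

t = 2.813, df = 49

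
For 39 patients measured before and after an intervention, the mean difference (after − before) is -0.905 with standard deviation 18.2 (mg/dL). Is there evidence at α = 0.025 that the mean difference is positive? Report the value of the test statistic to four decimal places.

H0: μ_d = 0; H1: μ_d > 0 (paired t-test on the differences, right-tailed).
t = d̄/(s_d/√n) = -0.905/(18.2/√39) = -0.3105
df = n − 1 = 38
p-value = P(T ≥ -0.3105) ≈ 0.621
Since p ≈ 0.621 > α = 0.025, fail to reject H0; the data do not provide sufficient evidence against H0.

-0.3105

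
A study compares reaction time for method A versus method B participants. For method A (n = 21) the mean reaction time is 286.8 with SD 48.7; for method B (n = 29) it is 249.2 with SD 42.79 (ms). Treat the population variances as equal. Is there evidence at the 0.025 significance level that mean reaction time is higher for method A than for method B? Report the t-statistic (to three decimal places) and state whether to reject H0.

Let group 1 = method A, group 2 = method B. H0: μ_1 = μ_2; H1: μ_1 > μ_2 (two-sample pooled-variance t-test, right-tailed).
s_p² = [(21−1)·48.7² + (29−1)·42.79²]/(21+29−2) = 2056.28
t = (286.8 − 249.2)/√[2056.28·(1/21 + 1/29)] = 2.894
df = n₁ + n₂ − 2 = 48
p-value = P(T ≥ 2.894) ≈ 0.003
Since p ≈ 0.003 < α = 0.025, reject H0; the evidence is statistically significant.

t = 2.894; reject H0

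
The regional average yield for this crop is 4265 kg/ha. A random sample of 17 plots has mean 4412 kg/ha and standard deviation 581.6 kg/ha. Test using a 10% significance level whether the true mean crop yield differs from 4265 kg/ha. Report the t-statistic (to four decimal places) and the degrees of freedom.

H0: μ = 4265; H1: μ ≠ 4265 (one-sample t-test, two-sided).
t = (x̄ − μ₀)/(s/√n) = (4412 − 4265)/(581.6/√17) = 1.0421
df = n − 1 = 16
Two-sided p-value ≈ 0.313
Since p ≈ 0.313 > α = 0.1, fail to reject H0; the evidence is not statistically significant.

t = 1.0421, df = 16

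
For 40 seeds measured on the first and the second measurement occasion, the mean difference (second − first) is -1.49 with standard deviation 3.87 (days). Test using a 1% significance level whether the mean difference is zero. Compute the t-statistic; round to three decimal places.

H0: μ_d = 0; H1: μ_d ≠ 0 (paired t-test on the differences, two-sided).
t = d̄/(s_d/√n) = -1.49/(3.87/√40) = -2.435
df = n − 1 = 39
Two-sided p-value ≈ 0.020
Since p ≈ 0.020 > α = 0.01, fail to reject H0; the evidence is not statistically significant.

-2.435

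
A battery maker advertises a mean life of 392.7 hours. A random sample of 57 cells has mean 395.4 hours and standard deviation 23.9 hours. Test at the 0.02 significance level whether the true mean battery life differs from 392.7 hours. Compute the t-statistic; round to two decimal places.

0.85

H0: μ = 392.7; H1: μ ≠ 392.7 (one-sample t-test, two-sided).
t = (x̄ − μ₀)/(s/√n) = (395.4 − 392.7)/(23.9/√57) = 0.85
df = n − 1 = 56
Two-sided p-value ≈ 0.397
Since p ≈ 0.397 > α = 0.02, fail to reject H0; the evidence is not statistically significant.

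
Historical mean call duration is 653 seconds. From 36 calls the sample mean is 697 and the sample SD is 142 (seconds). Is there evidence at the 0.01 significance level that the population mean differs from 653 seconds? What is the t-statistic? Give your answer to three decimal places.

1.859

H0: μ = 653; H1: μ ≠ 653 (one-sample t-test, two-sided).
t = (x̄ − μ₀)/(s/√n) = (697 − 653)/(142/√36) = 1.859
df = n − 1 = 35
Two-sided p-value ≈ 0.071
Since p ≈ 0.071 > α = 0.01, fail to reject H0; the evidence is not statistically significant.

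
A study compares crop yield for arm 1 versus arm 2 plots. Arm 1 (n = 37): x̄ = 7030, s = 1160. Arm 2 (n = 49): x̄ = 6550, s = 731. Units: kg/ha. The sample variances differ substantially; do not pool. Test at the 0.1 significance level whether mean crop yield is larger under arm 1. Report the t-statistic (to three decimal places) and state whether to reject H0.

Let group 1 = arm 1, group 2 = arm 2. H0: μ_1 = μ_2; H1: μ_1 > μ_2 (Welch's two-sample t-test, right-tailed).
t = (x̄_1 − x̄_2)/√(s_1²/n_1 + s_2²/n_2) = (7030 − 6550)/√(1160²/37 + 731²/49) = 2.208
Welch–Satterthwaite df ≈ 56.98
p-value = P(T ≥ 2.208) ≈ 0.0157
Since p ≈ 0.0157 < α = 0.1, reject H0; the evidence is statistically significant.

t = 2.208; reject H0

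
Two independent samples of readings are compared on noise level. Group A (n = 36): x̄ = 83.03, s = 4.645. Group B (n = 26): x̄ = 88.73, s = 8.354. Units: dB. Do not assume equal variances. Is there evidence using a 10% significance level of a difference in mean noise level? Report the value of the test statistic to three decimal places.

-3.146

Let group 1 = group A, group 2 = group B. H0: μ_1 = μ_2; H1: μ_1 ≠ μ_2 (Welch's two-sample t-test, two-sided).
t = (x̄_1 − x̄_2)/√(s_1²/n_1 + s_2²/n_2) = (83.03 − 88.73)/√(4.645²/36 + 8.354²/26) = -3.146
Welch–Satterthwaite df ≈ 36.12
Two-sided p-value ≈ 0.003
Since p ≈ 0.003 < α = 0.1, reject H0; the evidence is statistically significant.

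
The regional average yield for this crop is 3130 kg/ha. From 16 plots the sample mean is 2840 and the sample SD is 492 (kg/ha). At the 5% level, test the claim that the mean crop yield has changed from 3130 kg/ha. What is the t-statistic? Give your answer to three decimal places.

-2.358

H0: μ = 3130; H1: μ ≠ 3130 (one-sample t-test, two-sided).
t = (x̄ − μ₀)/(s/√n) = (2840 − 3130)/(492/√16) = -2.358
df = n − 1 = 15
Two-sided p-value ≈ 0.0324
Since p ≈ 0.0324 < α = 0.05, reject H0; the data support H1.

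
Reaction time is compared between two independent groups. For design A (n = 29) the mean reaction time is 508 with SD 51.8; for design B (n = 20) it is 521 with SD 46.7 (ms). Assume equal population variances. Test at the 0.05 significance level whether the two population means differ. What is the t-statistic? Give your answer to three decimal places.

Let group 1 = design A, group 2 = design B. H0: μ_1 = μ_2; H1: μ_1 ≠ μ_2 (two-sample pooled-variance t-test, two-sided).
s_p² = [(29−1)·51.8² + (20−1)·46.7²]/(29+20−2) = 2480.16
t = (508 − 521)/√[2480.16·(1/29 + 1/20)] = -0.898
df = n₁ + n₂ − 2 = 47
Two-sided p-value ≈ 0.3737
Since p ≈ 0.3737 > α = 0.05, fail to reject H0; the data do not provide sufficient evidence against H0.

-0.898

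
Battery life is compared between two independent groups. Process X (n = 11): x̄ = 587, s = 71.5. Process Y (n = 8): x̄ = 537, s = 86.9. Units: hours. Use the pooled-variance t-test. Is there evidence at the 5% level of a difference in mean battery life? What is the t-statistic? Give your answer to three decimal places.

Let group 1 = process X, group 2 = process Y. H0: μ_1 = μ_2; H1: μ_1 ≠ μ_2 (two-sample pooled-variance t-test, two-sided).
s_p² = [(11−1)·71.5² + (8−1)·86.9²]/(11+8−2) = 6116.69
t = (587 − 537)/√[6116.69·(1/11 + 1/8)] = 1.376
df = n₁ + n₂ − 2 = 17
Two-sided p-value ≈ 0.187
Since p ≈ 0.187 > α = 0.05, fail to reject H0; the data do not provide sufficient evidence against H0.

1.376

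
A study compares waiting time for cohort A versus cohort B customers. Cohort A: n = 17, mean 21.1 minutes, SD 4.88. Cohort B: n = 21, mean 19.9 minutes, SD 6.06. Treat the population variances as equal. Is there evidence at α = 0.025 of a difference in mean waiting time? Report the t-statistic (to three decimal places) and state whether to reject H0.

Let group 1 = cohort A, group 2 = cohort B. H0: μ_1 = μ_2; H1: μ_1 ≠ μ_2 (two-sample pooled-variance t-test, two-sided).
s_p² = [(17−1)·4.88² + (21−1)·6.06²]/(17+21−2) = 30.9862
t = (21.1 − 19.9)/√[30.9862·(1/17 + 1/21)] = 0.661
df = n₁ + n₂ − 2 = 36
Two-sided p-value ≈ 0.5130
Since p ≈ 0.5130 > α = 0.025, fail to reject H0; the evidence is not statistically significant.

t = 0.661; fail to reject H0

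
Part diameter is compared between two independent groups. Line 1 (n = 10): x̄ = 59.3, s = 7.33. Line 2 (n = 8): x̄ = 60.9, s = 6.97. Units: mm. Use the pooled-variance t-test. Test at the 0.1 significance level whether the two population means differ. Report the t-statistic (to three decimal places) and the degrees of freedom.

t = -0.470, df = 16

Let group 1 = line 1, group 2 = line 2. H0: μ_1 = μ_2; H1: μ_1 ≠ μ_2 (two-sample pooled-variance t-test, two-sided).
s_p² = [(10−1)·7.33² + (8−1)·6.97²]/(10+8−2) = 51.4767
t = (59.3 − 60.9)/√[51.4767·(1/10 + 1/8)] = -0.470
df = n₁ + n₂ − 2 = 16
Two-sided p-value ≈ 0.645
Since p ≈ 0.645 > α = 0.1, fail to reject H0; the data do not provide sufficient evidence against H0.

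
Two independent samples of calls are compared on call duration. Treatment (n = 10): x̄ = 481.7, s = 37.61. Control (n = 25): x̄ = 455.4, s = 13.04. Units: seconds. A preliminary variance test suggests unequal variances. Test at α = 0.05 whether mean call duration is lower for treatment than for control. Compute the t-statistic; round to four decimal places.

Let group 1 = treatment, group 2 = control. H0: μ_1 = μ_2; H1: μ_1 < μ_2 (Welch's two-sample t-test, left-tailed).
t = (x̄_1 − x̄_2)/√(s_1²/n_1 + s_2²/n_2) = (481.7 − 455.4)/√(37.61²/10 + 13.04²/25) = 2.1600
Welch–Satterthwaite df ≈ 9.88
p-value = P(T ≤ 2.1600) ≈ 0.972
Since p ≈ 0.972 > α = 0.05, fail to reject H0; the data do not provide sufficient evidence against H0.

2.1600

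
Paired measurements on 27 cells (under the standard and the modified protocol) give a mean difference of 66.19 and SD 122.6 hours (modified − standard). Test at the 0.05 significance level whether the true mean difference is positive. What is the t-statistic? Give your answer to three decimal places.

H0: μ_d = 0; H1: μ_d > 0 (paired t-test on the differences, right-tailed).
t = d̄/(s_d/√n) = 66.19/(122.6/√27) = 2.805
df = n − 1 = 26
p-value = P(T ≥ 2.805) ≈ 0.005
Since p ≈ 0.005 < α = 0.05, reject H0; the data support H1.

2.805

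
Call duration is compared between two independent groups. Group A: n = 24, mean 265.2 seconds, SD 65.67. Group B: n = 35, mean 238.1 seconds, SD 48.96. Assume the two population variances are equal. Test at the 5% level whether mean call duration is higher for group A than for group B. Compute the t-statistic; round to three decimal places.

1.816

Let group 1 = group A, group 2 = group B. H0: μ_1 = μ_2; H1: μ_1 > μ_2 (two-sample pooled-variance t-test, right-tailed).
s_p² = [(24−1)·65.67² + (35−1)·48.96²]/(24+35−2) = 3169.99
t = (265.2 − 238.1)/√[3169.99·(1/24 + 1/35)] = 1.816
df = n₁ + n₂ − 2 = 57
p-value = P(T ≥ 1.816) ≈ 0.0373
Since p ≈ 0.0373 < α = 0.05, reject H0; the evidence is statistically significant.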